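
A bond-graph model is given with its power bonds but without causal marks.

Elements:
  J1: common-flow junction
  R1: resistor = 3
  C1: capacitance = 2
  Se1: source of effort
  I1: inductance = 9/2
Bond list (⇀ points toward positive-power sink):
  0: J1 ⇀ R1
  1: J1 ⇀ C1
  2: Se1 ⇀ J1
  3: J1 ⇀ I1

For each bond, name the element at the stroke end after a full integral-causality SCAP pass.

β2 →J1  (Se1: effort source, stroke at far end)
β1 →J1  (C1: C, integral causality)
β3 →I1  (prefer integral on I1)
β0 →J1  (common-f at J1 fixed by 3)

β0 stroke at J1
β1 stroke at J1
β2 stroke at J1
β3 stroke at I1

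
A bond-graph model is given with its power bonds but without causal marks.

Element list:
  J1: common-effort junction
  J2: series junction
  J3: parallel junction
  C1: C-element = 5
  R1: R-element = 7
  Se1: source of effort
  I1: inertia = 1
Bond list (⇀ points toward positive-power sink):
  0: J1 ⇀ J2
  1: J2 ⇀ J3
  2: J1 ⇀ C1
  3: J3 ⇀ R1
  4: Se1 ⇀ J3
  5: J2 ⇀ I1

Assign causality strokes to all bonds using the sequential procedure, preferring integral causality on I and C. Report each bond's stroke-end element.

bond 0 →J2
bond 1 →J2
bond 2 →J1
bond 3 →R1
bond 4 →J3
bond 5 →I1

β4 |J3  (source Se1 imposes e)
β1 |J2  (J3 effort already set via bond 4)
β3 |R1  (common-e at J3 fixed by 4)
β2 |J1  (C1 outputs effort q/C1)
β0 |J2  (common-e at J1 fixed by 2)
β5 |I1  (only one flow-in slot at J2)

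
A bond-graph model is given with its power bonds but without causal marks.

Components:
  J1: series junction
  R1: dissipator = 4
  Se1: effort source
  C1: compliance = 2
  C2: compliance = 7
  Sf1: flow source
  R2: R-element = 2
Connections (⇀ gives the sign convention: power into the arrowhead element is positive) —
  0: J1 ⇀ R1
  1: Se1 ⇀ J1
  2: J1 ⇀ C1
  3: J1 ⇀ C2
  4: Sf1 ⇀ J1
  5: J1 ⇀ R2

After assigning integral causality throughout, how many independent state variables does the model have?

#1 |J1  (Se1: effort source, stroke at far end)
#4 |Sf1  (Sf1: flow source, stroke at near end)
#0 |J1  (J1 flow already set via bond 4)
#2 |J1  (common-f at J1 fixed by 4)
#3 |J1  (common-f at J1 fixed by 4)
#5 |J1  (common-f at J1 fixed by 4)

2  (C1, C2 all integral)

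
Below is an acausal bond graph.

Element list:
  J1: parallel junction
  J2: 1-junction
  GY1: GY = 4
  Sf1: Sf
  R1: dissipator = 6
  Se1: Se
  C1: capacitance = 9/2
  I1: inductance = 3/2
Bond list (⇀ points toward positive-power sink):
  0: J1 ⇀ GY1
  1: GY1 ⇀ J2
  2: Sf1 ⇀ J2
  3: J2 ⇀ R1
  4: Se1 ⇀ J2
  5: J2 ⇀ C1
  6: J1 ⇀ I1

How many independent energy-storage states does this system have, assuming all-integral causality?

bond 2 |Sf1  (Sf1 fixes flow; stroke at Sf1)
bond 4 |J2  (source Se1 imposes e)
bond 1 |J2  (common-f at J2 fixed by 2)
bond 3 |J2  (common-f at J2 fixed by 2)
bond 5 |J2  (J2 flow already set via bond 2)
bond 0 |J1  (GY GY1: same side as bond 1)
bond 6 |I1  (0-jn J1 has e-setter on 0)

2  (C1, I1 all integral)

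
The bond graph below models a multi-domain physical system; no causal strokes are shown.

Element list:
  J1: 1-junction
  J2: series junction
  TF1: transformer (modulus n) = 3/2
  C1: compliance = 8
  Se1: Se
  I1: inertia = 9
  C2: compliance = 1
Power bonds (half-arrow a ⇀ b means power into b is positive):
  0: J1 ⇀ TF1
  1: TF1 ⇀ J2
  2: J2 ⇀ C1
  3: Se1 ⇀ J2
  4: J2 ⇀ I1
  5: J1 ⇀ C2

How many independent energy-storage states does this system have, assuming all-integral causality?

3  (C1, C2, I1 all integral)

β3 stroke→J2  (Se1: effort source, stroke at far end)
β2 stroke→J2  (C1 integral (e out))
β4 stroke→I1  (I1 outputs flow p/I1)
β1 stroke→J2  (1-jn J2 has f-setter on 4)
β0 stroke→TF1  (TF1: transformer flips bond 1)
β5 stroke→J1  (1-jn J1 has f-setter on 0)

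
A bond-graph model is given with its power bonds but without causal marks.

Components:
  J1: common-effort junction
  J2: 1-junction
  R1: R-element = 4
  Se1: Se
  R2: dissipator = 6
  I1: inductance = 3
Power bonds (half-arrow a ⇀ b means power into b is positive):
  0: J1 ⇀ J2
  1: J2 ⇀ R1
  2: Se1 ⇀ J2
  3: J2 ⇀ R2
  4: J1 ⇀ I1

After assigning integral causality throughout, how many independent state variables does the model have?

b2 stroke at J2  (source Se1 imposes e)
b4 stroke at I1  (I1 integral (f out))
b0 stroke at J1  (J1 needs exactly one e-in)
b1 stroke at J2  (J2: bond 0 brought flow, rest push out)
b3 stroke at J2  (1-jn J2 has f-setter on 0)

1  (I1 all integral)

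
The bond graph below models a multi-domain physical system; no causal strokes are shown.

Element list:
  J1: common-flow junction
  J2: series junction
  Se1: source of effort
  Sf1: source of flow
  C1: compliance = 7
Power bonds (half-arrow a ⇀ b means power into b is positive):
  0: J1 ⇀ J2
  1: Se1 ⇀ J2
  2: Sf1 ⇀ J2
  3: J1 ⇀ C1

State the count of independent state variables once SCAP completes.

1  (C1 all integral)

β1 →J2  (Se1: effort source, stroke at far end)
β2 →Sf1  (Sf1 fixes flow; stroke at Sf1)
β0 →J2  (1-jn J2 has f-setter on 2)
β3 →J1  (J1: bond 0 brought flow, rest push out)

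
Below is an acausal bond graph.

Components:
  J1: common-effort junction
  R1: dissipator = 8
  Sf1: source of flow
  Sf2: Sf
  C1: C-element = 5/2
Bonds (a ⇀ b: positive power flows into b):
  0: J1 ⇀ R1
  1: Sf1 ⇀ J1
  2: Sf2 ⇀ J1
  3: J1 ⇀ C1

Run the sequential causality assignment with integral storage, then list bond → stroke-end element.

bond 1 stroke at Sf1  (source Sf1 imposes f)
bond 2 stroke at Sf2  (Sf2: flow source, stroke at near end)
bond 3 stroke at J1  (C1 outputs effort q/C1)
bond 0 stroke at R1  (J1 effort already set via bond 3)

b0 stroke at R1
b1 stroke at Sf1
b2 stroke at Sf2
b3 stroke at J1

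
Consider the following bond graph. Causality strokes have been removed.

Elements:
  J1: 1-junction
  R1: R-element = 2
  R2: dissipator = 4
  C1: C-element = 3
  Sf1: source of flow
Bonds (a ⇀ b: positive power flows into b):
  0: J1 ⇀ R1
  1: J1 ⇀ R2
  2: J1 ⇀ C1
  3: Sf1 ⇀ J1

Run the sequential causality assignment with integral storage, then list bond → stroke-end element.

bond 0 →J1
bond 1 →J1
bond 2 →J1
bond 3 →Sf1

β3 |Sf1  (Sf1: flow source, stroke at near end)
β0 |J1  (J1: bond 3 brought flow, rest push out)
β1 |J1  (J1: bond 3 brought flow, rest push out)
β2 |J1  (1-jn J1 has f-setter on 3)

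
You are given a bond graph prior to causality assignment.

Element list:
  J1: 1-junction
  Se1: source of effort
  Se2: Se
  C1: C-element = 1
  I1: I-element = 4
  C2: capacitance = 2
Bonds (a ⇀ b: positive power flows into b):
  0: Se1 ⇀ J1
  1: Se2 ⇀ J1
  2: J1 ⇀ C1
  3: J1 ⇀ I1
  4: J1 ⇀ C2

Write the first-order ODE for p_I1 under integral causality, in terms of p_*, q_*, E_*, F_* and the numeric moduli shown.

dp_I1/dt = E_Se1 + E_Se2 - q_C1 - q_C2/2

#0 stroke at J1  (source Se1 imposes e)
#1 stroke at J1  (Se2: effort source, stroke at far end)
#2 stroke at J1  (prefer integral on C1)
#3 stroke at I1  (I1 outputs flow p/I1)
#4 stroke at J1  (common-f at J1 fixed by 3)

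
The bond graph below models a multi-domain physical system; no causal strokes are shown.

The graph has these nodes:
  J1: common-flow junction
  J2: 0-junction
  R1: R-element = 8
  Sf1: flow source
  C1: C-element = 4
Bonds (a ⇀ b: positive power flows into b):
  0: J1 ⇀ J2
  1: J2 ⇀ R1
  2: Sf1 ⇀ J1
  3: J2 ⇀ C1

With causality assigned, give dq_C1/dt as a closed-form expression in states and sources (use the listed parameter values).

#2 →Sf1  (Sf1 fixes flow; stroke at Sf1)
#0 →J1  (J1: bond 2 brought flow, rest push out)
#3 →J2  (prefer integral on C1)
#1 →R1  (0-jn J2 has e-setter on 3)

dq_C1/dt = F_Sf1 - q_C1/32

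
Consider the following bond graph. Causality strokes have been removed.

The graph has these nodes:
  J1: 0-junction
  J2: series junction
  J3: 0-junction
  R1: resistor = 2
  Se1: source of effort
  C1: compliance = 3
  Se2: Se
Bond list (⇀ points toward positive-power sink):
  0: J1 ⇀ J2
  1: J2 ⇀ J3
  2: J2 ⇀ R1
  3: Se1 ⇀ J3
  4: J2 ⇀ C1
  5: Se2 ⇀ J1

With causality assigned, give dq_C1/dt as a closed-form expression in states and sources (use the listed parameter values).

dq_C1/dt = -E_Se1/2 + E_Se2/2 - q_C1/6

b3 stroke→J3  (Se1 (Se) sets effort on bond)
b5 stroke→J1  (Se2: effort source, stroke at far end)
b0 stroke→J2  (J1: bond 5 brought effort, rest push out)
b1 stroke→J2  (0-jn J3 has e-setter on 3)
b4 stroke→J2  (C1: C, integral causality)
b2 stroke→R1  (J2 needs exactly one f-in)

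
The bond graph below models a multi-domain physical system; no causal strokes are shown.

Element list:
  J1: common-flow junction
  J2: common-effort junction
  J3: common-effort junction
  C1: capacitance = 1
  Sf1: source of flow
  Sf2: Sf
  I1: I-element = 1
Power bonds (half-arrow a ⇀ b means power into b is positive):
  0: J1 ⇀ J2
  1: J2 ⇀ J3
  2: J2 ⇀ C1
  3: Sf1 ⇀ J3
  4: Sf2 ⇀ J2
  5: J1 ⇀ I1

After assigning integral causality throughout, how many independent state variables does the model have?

#3 |Sf1  (Sf1 (Sf) sets flow on bond)
#4 |Sf2  (Sf2: flow source, stroke at near end)
#1 |J3  (only one effort-in slot at J3)
#2 |J2  (C1 outputs effort q/C1)
#0 |J1  (common-e at J2 fixed by 2)
#5 |I1  (only one flow-in slot at J1)

2  (C1, I1 all integral)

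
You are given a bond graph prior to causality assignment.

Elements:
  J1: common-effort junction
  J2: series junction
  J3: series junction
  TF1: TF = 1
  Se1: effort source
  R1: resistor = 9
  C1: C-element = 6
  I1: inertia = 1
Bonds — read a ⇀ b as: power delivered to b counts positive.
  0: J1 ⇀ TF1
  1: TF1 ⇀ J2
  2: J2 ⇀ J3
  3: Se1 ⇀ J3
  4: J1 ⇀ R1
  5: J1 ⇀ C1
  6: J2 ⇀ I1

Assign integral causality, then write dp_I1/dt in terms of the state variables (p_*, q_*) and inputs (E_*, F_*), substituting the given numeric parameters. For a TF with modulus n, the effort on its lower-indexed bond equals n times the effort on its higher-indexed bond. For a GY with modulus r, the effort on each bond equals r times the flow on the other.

b3 →J3  (Se1 (Se) sets effort on bond)
b2 →J2  (only one flow-in slot at J3)
b5 →J1  (C1 integral (e out))
b0 →TF1  (common-e at J1 fixed by 5)
b4 →R1  (J1 effort already set via bond 5)
b1 →J2  (TF TF1: opposite of bond 0)
b6 →I1  (J2: last free bond brings flow in)

dp_I1/dt = E_Se1 + q_C1/6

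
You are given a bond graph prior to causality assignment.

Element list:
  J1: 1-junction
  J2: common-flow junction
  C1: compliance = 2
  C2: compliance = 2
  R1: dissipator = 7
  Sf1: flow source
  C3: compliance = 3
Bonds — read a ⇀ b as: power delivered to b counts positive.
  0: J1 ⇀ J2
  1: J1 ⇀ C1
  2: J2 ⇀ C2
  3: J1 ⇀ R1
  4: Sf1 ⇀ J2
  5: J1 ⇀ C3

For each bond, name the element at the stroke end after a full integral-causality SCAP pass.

#4 stroke→Sf1  (Sf1: flow source, stroke at near end)
#0 stroke→J2  (common-f at J2 fixed by 4)
#2 stroke→J2  (1-jn J2 has f-setter on 4)
#1 stroke→J1  (1-jn J1 has f-setter on 0)
#3 stroke→J1  (common-f at J1 fixed by 0)
#5 stroke→J1  (J1: bond 0 brought flow, rest push out)

b0 stroke→J2
b1 stroke→J1
b2 stroke→J2
b3 stroke→J1
b4 stroke→Sf1
b5 stroke→J1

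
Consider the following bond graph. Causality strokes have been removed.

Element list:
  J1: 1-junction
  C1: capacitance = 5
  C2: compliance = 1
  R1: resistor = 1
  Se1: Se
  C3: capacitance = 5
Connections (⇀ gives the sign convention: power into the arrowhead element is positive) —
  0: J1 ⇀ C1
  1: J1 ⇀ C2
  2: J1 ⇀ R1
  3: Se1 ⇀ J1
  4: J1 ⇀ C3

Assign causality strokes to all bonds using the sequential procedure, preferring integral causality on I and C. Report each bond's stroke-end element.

b0 |J1
b1 |J1
b2 |R1
b3 |J1
b4 |J1

bond 3 →J1  (Se1: effort source, stroke at far end)
bond 0 →J1  (C1: C, integral causality)
bond 1 →J1  (C2: C, integral causality)
bond 4 →J1  (prefer integral on C3)
bond 2 →R1  (J1 needs exactly one f-in)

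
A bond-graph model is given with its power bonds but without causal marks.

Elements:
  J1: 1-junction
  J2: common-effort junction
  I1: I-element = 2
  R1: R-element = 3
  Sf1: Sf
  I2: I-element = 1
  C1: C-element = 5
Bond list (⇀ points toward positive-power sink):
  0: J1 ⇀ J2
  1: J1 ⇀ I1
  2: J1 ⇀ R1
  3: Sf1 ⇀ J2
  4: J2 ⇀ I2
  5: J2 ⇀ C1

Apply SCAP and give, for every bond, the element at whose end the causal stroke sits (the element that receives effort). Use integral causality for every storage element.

#0 stroke at J1
#1 stroke at I1
#2 stroke at J1
#3 stroke at Sf1
#4 stroke at I2
#5 stroke at J2

b3 stroke→Sf1  (Sf1 fixes flow; stroke at Sf1)
b1 stroke→I1  (I1: I, integral causality)
b0 stroke→J1  (J1: bond 1 brought flow, rest push out)
b2 stroke→J1  (common-f at J1 fixed by 1)
b4 stroke→I2  (I2: I, integral causality)
b5 stroke→J2  (J2 needs exactly one e-in)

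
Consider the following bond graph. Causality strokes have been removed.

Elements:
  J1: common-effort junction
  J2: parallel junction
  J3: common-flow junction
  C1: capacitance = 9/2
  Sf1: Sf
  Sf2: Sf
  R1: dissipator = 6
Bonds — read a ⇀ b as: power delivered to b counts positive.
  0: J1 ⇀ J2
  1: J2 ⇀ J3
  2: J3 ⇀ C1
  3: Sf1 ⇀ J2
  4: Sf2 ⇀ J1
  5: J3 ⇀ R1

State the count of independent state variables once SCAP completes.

b3 stroke at Sf1  (source Sf1 imposes f)
b4 stroke at Sf2  (Sf2 fixes flow; stroke at Sf2)
b0 stroke at J1  (J1: last free bond brings effort in)
b1 stroke at J2  (only one effort-in slot at J2)
b2 stroke at J3  (1-jn J3 has f-setter on 1)
b5 stroke at J3  (1-jn J3 has f-setter on 1)

1  (C1 all integral)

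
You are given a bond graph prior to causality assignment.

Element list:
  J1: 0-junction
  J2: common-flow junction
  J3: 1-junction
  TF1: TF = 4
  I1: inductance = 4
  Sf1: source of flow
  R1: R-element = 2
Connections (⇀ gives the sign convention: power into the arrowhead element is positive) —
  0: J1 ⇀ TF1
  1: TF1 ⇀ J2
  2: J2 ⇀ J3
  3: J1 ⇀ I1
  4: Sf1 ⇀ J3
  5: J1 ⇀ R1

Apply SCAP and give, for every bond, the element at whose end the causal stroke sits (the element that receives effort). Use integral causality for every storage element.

bond 0 |TF1
bond 1 |J2
bond 2 |J3
bond 3 |I1
bond 4 |Sf1
bond 5 |J1

b4 stroke→Sf1  (Sf1 fixes flow; stroke at Sf1)
b2 stroke→J3  (common-f at J3 fixed by 4)
b1 stroke→J2  (J2 flow already set via bond 2)
b0 stroke→TF1  (TF1 one-in-one-out from 1)
b3 stroke→I1  (prefer integral on I1)
b5 stroke→J1  (only one effort-in slot at J1)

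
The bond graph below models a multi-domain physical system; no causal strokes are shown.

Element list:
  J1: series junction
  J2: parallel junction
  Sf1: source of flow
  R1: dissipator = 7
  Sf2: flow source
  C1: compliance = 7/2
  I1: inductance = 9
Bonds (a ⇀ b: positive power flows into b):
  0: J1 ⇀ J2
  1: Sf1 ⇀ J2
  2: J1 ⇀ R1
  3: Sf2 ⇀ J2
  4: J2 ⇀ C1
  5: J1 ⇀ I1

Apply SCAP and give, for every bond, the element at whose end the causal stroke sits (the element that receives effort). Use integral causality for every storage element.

β1 |Sf1  (source Sf1 imposes f)
β3 |Sf2  (source Sf2 imposes f)
β4 |J2  (C1: C, integral causality)
β0 |J1  (common-e at J2 fixed by 4)
β5 |I1  (I1: I, integral causality)
β2 |J1  (J1 flow already set via bond 5)

bond 0 stroke at J1
bond 1 stroke at Sf1
bond 2 stroke at J1
bond 3 stroke at Sf2
bond 4 stroke at J2
bond 5 stroke at I1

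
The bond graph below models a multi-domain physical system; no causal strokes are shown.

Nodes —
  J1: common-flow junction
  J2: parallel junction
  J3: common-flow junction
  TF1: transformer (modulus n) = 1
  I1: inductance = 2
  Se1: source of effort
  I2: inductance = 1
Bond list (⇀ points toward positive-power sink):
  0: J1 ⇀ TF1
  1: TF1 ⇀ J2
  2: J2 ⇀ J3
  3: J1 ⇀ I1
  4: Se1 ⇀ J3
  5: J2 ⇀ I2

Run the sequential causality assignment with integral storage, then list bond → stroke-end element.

#4 |J3  (Se1: effort source, stroke at far end)
#2 |J2  (J3 needs exactly one f-in)
#1 |TF1  (J2 effort already set via bond 2)
#5 |I2  (common-e at J2 fixed by 2)
#0 |J1  (TF1: transformer flips bond 1)
#3 |I1  (only one flow-in slot at J1)

β0 |J1
β1 |TF1
β2 |J2
β3 |I1
β4 |J3
β5 |I2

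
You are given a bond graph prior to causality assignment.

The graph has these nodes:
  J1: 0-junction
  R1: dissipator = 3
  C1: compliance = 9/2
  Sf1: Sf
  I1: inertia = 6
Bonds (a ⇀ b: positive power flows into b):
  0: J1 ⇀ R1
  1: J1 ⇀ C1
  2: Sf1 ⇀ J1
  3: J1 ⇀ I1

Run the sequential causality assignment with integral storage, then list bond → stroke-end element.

bond 0 stroke→R1
bond 1 stroke→J1
bond 2 stroke→Sf1
bond 3 stroke→I1

b2 |Sf1  (Sf1 (Sf) sets flow on bond)
b1 |J1  (C1: C, integral causality)
b0 |R1  (J1 effort already set via bond 1)
b3 |I1  (J1: bond 1 brought effort, rest push out)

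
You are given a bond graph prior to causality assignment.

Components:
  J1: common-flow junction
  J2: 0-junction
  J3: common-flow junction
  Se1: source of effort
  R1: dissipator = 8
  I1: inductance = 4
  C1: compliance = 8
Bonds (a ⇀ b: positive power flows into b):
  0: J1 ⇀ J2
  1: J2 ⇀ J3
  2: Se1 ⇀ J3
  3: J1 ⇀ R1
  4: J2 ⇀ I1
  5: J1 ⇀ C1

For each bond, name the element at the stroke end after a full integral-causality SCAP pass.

β2 stroke at J3  (source Se1 imposes e)
β1 stroke at J2  (J3: last free bond brings flow in)
β0 stroke at J1  (common-e at J2 fixed by 1)
β4 stroke at I1  (0-jn J2 has e-setter on 1)
β5 stroke at J1  (C1 integral (e out))
β3 stroke at R1  (J1: last free bond brings flow in)

b0 |J1
b1 |J2
b2 |J3
b3 |R1
b4 |I1
b5 |J1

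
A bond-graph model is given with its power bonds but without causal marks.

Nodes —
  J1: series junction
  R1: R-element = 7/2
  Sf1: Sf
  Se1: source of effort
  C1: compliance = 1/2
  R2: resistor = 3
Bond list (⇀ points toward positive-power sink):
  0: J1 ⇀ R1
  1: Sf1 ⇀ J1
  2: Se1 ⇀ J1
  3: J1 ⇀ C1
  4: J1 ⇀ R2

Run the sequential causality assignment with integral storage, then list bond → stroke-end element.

β1 →Sf1  (Sf1 fixes flow; stroke at Sf1)
β2 →J1  (Se1 (Se) sets effort on bond)
β0 →J1  (1-jn J1 has f-setter on 1)
β3 →J1  (common-f at J1 fixed by 1)
β4 →J1  (common-f at J1 fixed by 1)

bond 0 →J1
bond 1 →Sf1
bond 2 →J1
bond 3 →J1
bond 4 →J1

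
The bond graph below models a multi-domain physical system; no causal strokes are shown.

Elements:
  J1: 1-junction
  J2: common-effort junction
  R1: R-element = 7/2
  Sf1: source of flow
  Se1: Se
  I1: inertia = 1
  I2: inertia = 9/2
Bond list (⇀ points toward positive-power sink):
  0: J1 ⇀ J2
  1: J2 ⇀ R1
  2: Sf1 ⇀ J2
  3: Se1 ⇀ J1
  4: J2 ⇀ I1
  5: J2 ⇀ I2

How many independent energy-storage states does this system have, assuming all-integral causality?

b2 →Sf1  (Sf1: flow source, stroke at near end)
b3 →J1  (Se1 (Se) sets effort on bond)
b0 →J2  (J1: last free bond brings flow in)
b1 →R1  (common-e at J2 fixed by 0)
b4 →I1  (common-e at J2 fixed by 0)
b5 →I2  (J2 effort already set via bond 0)

2  (I1, I2 all integral)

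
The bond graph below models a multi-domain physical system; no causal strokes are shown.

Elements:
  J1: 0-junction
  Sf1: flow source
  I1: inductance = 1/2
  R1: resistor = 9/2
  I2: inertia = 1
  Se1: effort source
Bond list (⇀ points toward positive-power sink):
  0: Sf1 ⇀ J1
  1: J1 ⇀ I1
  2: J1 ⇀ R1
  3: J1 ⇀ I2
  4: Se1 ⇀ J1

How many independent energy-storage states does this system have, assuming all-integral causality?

b0 →Sf1  (Sf1 (Sf) sets flow on bond)
b4 →J1  (Se1: effort source, stroke at far end)
b1 →I1  (common-e at J1 fixed by 4)
b2 →R1  (J1: bond 4 brought effort, rest push out)
b3 →I2  (common-e at J1 fixed by 4)

2  (I1, I2 all integral)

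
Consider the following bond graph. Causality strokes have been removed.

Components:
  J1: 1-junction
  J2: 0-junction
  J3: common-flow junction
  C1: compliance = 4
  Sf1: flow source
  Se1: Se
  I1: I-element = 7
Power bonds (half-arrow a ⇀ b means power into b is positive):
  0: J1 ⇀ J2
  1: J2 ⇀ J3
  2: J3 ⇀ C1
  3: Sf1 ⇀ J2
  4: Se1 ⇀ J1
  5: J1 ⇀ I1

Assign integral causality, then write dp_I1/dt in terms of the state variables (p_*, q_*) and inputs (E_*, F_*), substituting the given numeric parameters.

dp_I1/dt = E_Se1 - q_C1/4

#3 |Sf1  (Sf1: flow source, stroke at near end)
#4 |J1  (source Se1 imposes e)
#2 |J3  (C1 integral (e out))
#1 |J2  (closing 1-jn rule on J3)
#0 |J1  (common-e at J2 fixed by 1)
#5 |I1  (only one flow-in slot at J1)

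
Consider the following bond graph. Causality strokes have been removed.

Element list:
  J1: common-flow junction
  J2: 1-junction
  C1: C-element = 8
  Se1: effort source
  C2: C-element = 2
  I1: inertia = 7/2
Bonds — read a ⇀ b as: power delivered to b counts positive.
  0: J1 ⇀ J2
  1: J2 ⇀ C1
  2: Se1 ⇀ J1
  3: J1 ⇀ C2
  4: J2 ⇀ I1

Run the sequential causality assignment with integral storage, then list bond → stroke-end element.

bond 0 stroke at J2
bond 1 stroke at J2
bond 2 stroke at J1
bond 3 stroke at J1
bond 4 stroke at I1

b2 stroke at J1  (Se1 (Se) sets effort on bond)
b1 stroke at J2  (C1 outputs effort q/C1)
b3 stroke at J1  (C2 integral (e out))
b0 stroke at J2  (J1 needs exactly one f-in)
b4 stroke at I1  (J2: last free bond brings flow in)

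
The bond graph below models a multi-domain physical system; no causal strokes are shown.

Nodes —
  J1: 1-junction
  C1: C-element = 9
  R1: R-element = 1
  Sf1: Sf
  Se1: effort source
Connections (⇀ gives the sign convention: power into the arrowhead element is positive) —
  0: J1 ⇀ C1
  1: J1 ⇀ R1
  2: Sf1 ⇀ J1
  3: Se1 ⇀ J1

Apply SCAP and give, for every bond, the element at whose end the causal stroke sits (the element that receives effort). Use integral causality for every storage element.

β2 stroke→Sf1  (Sf1 (Sf) sets flow on bond)
β3 stroke→J1  (Se1 (Se) sets effort on bond)
β0 stroke→J1  (common-f at J1 fixed by 2)
β1 stroke→J1  (J1: bond 2 brought flow, rest push out)

b0 →J1
b1 →J1
b2 →Sf1
b3 →J1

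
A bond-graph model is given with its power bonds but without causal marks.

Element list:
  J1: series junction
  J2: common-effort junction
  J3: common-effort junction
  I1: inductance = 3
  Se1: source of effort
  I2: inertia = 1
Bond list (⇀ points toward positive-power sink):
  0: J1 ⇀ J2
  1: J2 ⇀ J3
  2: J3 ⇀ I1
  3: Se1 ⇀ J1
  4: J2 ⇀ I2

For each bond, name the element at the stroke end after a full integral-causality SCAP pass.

β3 stroke at J1  (source Se1 imposes e)
β0 stroke at J2  (only one flow-in slot at J1)
β1 stroke at J3  (common-e at J2 fixed by 0)
β4 stroke at I2  (common-e at J2 fixed by 0)
β2 stroke at I1  (0-jn J3 has e-setter on 1)

β0 |J2
β1 |J3
β2 |I1
β3 |J1
β4 |I2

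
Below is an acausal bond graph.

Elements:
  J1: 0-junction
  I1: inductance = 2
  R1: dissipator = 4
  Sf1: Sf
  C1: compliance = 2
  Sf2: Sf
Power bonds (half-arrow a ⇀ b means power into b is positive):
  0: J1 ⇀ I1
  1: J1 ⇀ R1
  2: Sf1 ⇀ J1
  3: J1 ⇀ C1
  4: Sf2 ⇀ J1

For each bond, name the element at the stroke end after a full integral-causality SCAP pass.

bond 0 |I1
bond 1 |R1
bond 2 |Sf1
bond 3 |J1
bond 4 |Sf2

β2 →Sf1  (source Sf1 imposes f)
β4 →Sf2  (Sf2 fixes flow; stroke at Sf2)
β0 →I1  (prefer integral on I1)
β3 →J1  (C1 outputs effort q/C1)
β1 →R1  (J1 effort already set via bond 3)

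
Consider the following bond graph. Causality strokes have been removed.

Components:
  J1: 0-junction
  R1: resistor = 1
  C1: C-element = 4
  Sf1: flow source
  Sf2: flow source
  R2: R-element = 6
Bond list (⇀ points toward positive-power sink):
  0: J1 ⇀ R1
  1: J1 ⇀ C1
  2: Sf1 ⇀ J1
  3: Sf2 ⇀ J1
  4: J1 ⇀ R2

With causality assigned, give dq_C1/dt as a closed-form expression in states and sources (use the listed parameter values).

β2 stroke→Sf1  (Sf1 fixes flow; stroke at Sf1)
β3 stroke→Sf2  (source Sf2 imposes f)
β1 stroke→J1  (C1 outputs effort q/C1)
β0 stroke→R1  (common-e at J1 fixed by 1)
β4 stroke→R2  (J1 effort already set via bond 1)

dq_C1/dt = F_Sf1 + F_Sf2 - 7*q_C1/24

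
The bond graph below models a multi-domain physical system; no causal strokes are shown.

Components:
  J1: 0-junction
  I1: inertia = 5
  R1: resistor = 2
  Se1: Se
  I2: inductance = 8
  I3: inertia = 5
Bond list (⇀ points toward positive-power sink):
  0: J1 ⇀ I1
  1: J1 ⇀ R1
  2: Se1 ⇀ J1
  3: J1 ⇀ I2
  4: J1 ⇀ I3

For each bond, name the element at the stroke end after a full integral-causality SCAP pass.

bond 2 →J1  (Se1 fixes effort; stroke away)
bond 0 →I1  (common-e at J1 fixed by 2)
bond 1 →R1  (0-jn J1 has e-setter on 2)
bond 3 →I2  (J1 effort already set via bond 2)
bond 4 →I3  (J1: bond 2 brought effort, rest push out)

b0 →I1
b1 →R1
b2 →J1
b3 →I2
b4 →I3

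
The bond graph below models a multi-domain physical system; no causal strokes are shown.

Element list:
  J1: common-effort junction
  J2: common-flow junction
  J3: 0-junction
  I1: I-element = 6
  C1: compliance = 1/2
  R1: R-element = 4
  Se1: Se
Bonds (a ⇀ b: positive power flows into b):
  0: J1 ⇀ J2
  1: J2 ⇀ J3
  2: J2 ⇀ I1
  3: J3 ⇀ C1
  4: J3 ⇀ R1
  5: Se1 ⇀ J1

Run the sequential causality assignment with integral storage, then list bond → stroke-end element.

β5 stroke→J1  (Se1 (Se) sets effort on bond)
β0 stroke→J2  (0-jn J1 has e-setter on 5)
β2 stroke→I1  (I1 outputs flow p/I1)
β1 stroke→J2  (J2: bond 2 brought flow, rest push out)
β3 stroke→J3  (C1 outputs effort q/C1)
β4 stroke→R1  (0-jn J3 has e-setter on 3)

bond 0 stroke at J2
bond 1 stroke at J2
bond 2 stroke at I1
bond 3 stroke at J3
bond 4 stroke at R1
bond 5 stroke at J1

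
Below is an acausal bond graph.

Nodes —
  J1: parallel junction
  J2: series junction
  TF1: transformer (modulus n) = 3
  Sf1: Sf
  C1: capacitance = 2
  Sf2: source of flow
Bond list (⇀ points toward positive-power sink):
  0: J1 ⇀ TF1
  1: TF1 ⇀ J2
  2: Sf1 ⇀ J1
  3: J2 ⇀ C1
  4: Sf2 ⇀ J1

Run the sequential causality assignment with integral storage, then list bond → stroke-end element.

b0 |J1
b1 |TF1
b2 |Sf1
b3 |J2
b4 |Sf2

#2 stroke at Sf1  (Sf1 fixes flow; stroke at Sf1)
#4 stroke at Sf2  (source Sf2 imposes f)
#0 stroke at J1  (J1 needs exactly one e-in)
#1 stroke at TF1  (through TF1, causality passes straight; one stroke at TF1)
#3 stroke at J2  (J2: bond 1 brought flow, rest push out)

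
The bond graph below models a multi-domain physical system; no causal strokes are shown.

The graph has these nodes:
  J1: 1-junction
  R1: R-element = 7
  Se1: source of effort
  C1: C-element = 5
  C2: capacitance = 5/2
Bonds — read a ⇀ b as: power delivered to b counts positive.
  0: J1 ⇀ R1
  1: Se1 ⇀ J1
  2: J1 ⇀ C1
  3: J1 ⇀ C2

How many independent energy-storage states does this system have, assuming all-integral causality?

b1 stroke→J1  (Se1: effort source, stroke at far end)
b2 stroke→J1  (C1: C, integral causality)
b3 stroke→J1  (C2: C, integral causality)
b0 stroke→R1  (closing 1-jn rule on J1)

2  (C1, C2 all integral)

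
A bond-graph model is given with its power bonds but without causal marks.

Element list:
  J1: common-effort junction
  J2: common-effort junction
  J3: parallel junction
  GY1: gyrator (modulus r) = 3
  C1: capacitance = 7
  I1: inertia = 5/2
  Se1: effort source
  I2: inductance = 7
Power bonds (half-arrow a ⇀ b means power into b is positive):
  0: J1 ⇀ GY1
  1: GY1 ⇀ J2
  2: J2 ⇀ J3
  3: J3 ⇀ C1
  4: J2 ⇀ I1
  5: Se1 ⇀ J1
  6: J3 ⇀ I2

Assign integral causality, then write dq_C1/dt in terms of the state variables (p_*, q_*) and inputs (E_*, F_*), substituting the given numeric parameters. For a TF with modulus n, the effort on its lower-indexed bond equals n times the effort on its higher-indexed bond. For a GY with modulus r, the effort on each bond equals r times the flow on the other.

#5 stroke→J1  (Se1 (Se) sets effort on bond)
#0 stroke→GY1  (0-jn J1 has e-setter on 5)
#1 stroke→GY1  (GY GY1: same side as bond 0)
#3 stroke→J3  (C1: C, integral causality)
#2 stroke→J2  (0-jn J3 has e-setter on 3)
#6 stroke→I2  (0-jn J3 has e-setter on 3)
#4 stroke→I1  (common-e at J2 fixed by 2)

dq_C1/dt = E_Se1/3 - 2*p_I1/5 - p_I2/7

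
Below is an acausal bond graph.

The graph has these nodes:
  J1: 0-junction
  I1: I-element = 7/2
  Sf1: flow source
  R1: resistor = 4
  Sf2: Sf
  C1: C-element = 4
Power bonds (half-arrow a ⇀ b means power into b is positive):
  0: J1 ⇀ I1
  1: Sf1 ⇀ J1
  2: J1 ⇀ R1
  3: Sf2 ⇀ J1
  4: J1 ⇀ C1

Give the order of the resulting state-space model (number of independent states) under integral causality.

β1 stroke at Sf1  (Sf1 (Sf) sets flow on bond)
β3 stroke at Sf2  (source Sf2 imposes f)
β0 stroke at I1  (I1 integral (f out))
β4 stroke at J1  (C1: C, integral causality)
β2 stroke at R1  (J1: bond 4 brought effort, rest push out)

2  (C1, I1 all integral)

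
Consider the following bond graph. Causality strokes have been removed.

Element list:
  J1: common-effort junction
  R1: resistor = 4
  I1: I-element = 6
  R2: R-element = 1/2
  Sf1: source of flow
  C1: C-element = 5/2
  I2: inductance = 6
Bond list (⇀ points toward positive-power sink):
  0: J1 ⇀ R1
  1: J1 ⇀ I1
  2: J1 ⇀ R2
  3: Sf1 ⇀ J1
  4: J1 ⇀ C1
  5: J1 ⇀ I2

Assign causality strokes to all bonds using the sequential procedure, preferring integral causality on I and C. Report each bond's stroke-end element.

β0 |R1
β1 |I1
β2 |R2
β3 |Sf1
β4 |J1
β5 |I2

b3 stroke at Sf1  (source Sf1 imposes f)
b1 stroke at I1  (I1: I, integral causality)
b4 stroke at J1  (C1 integral (e out))
b0 stroke at R1  (0-jn J1 has e-setter on 4)
b2 stroke at R2  (J1 effort already set via bond 4)
b5 stroke at I2  (J1 effort already set via bond 4)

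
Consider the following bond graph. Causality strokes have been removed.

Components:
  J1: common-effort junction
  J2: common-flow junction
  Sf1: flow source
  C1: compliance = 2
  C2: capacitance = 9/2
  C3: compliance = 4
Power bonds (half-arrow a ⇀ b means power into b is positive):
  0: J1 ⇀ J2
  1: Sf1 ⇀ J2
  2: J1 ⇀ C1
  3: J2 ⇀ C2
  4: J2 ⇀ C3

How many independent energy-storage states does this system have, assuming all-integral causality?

bond 1 stroke at Sf1  (source Sf1 imposes f)
bond 0 stroke at J2  (1-jn J2 has f-setter on 1)
bond 3 stroke at J2  (1-jn J2 has f-setter on 1)
bond 4 stroke at J2  (J2: bond 1 brought flow, rest push out)
bond 2 stroke at J1  (J1 needs exactly one e-in)

3  (C1, C2, C3 all integral)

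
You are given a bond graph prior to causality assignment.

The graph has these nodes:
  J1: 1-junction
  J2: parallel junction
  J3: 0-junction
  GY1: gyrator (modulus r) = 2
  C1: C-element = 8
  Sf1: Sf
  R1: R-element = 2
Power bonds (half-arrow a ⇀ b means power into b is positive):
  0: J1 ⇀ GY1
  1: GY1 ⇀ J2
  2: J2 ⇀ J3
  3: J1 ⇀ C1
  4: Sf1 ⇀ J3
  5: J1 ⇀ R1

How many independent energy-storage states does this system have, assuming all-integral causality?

1  (C1 all integral)

b4 |Sf1  (Sf1 fixes flow; stroke at Sf1)
b2 |J3  (J3: last free bond brings effort in)
b1 |J2  (J2 needs exactly one e-in)
b0 |J1  (GY1 both-in/both-out from 1)
b3 |J1  (prefer integral on C1)
b5 |R1  (only one flow-in slot at J1)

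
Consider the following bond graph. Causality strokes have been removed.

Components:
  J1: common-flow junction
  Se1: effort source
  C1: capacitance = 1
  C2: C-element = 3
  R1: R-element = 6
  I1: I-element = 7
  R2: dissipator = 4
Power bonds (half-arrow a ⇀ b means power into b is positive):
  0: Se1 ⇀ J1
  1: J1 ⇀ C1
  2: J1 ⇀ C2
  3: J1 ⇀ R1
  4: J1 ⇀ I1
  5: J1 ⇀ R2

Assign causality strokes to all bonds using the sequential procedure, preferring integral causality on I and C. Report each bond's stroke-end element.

β0 stroke→J1  (Se1: effort source, stroke at far end)
β1 stroke→J1  (C1 outputs effort q/C1)
β2 stroke→J1  (C2 outputs effort q/C2)
β4 stroke→I1  (prefer integral on I1)
β3 stroke→J1  (common-f at J1 fixed by 4)
β5 stroke→J1  (common-f at J1 fixed by 4)

#0 |J1
#1 |J1
#2 |J1
#3 |J1
#4 |I1
#5 |J1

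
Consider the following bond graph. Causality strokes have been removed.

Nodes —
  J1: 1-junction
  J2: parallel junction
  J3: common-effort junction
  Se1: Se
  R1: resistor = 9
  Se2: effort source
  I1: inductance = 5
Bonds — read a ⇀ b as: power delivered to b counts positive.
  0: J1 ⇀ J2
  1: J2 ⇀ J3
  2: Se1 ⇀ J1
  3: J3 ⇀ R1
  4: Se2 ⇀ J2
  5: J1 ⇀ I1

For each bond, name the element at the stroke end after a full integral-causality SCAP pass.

bond 0 stroke at J1
bond 1 stroke at J3
bond 2 stroke at J1
bond 3 stroke at R1
bond 4 stroke at J2
bond 5 stroke at I1

b2 →J1  (Se1 fixes effort; stroke away)
b4 →J2  (source Se2 imposes e)
b0 →J1  (0-jn J2 has e-setter on 4)
b1 →J3  (J2 effort already set via bond 4)
b3 →R1  (J3: bond 1 brought effort, rest push out)
b5 →I1  (only one flow-in slot at J1)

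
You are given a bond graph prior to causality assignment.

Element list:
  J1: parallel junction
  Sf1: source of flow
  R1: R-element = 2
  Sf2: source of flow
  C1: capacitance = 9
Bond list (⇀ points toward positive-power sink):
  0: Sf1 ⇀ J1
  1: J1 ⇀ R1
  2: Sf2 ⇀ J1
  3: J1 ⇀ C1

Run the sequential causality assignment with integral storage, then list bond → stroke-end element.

#0 stroke→Sf1
#1 stroke→R1
#2 stroke→Sf2
#3 stroke→J1

β0 stroke at Sf1  (Sf1 (Sf) sets flow on bond)
β2 stroke at Sf2  (source Sf2 imposes f)
β3 stroke at J1  (C1 integral (e out))
β1 stroke at R1  (J1 effort already set via bond 3)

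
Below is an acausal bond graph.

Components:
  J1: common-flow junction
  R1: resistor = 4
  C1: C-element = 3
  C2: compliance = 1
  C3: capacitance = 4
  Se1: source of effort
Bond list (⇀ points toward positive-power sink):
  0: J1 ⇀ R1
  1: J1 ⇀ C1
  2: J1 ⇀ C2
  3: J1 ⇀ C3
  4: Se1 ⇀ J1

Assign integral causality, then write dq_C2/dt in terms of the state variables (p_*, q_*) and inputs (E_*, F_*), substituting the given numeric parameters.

#4 →J1  (Se1 (Se) sets effort on bond)
#1 →J1  (C1 integral (e out))
#2 →J1  (C2 outputs effort q/C2)
#3 →J1  (C3 integral (e out))
#0 →R1  (J1 needs exactly one f-in)

dq_C2/dt = E_Se1/4 - q_C1/12 - q_C2/4 - q_C3/16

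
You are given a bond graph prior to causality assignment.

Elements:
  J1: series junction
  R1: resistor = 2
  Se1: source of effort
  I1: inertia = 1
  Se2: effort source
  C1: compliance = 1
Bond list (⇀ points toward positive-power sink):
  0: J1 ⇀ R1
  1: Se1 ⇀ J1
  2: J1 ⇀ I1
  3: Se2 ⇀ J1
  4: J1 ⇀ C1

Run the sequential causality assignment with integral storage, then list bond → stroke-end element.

b0 stroke→J1
b1 stroke→J1
b2 stroke→I1
b3 stroke→J1
b4 stroke→J1

#1 stroke at J1  (Se1: effort source, stroke at far end)
#3 stroke at J1  (Se2 fixes effort; stroke away)
#2 stroke at I1  (I1 integral (f out))
#0 stroke at J1  (common-f at J1 fixed by 2)
#4 stroke at J1  (J1 flow already set via bond 2)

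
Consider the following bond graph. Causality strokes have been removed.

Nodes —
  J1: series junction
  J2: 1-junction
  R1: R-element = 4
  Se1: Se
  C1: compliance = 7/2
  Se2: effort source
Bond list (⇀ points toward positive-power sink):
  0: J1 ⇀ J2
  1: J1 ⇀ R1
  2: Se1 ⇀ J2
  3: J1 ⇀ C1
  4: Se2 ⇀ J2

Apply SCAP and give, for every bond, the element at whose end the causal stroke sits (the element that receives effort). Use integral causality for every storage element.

#2 stroke→J2  (Se1: effort source, stroke at far end)
#4 stroke→J2  (Se2: effort source, stroke at far end)
#0 stroke→J1  (J2: last free bond brings flow in)
#3 stroke→J1  (C1: C, integral causality)
#1 stroke→R1  (closing 1-jn rule on J1)

b0 |J1
b1 |R1
b2 |J2
b3 |J1
b4 |J2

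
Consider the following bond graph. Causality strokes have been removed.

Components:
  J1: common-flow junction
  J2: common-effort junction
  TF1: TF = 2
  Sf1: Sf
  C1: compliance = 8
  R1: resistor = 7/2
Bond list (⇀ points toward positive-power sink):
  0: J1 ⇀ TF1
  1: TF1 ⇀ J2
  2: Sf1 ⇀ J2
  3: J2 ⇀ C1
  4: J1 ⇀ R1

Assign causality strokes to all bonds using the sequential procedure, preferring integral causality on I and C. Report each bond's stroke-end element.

β0 →J1
β1 →TF1
β2 →Sf1
β3 →J2
β4 →R1

β2 stroke→Sf1  (source Sf1 imposes f)
β3 stroke→J2  (C1 outputs effort q/C1)
β1 stroke→TF1  (J2: bond 3 brought effort, rest push out)
β0 stroke→J1  (TF1: transformer flips bond 1)
β4 stroke→R1  (J1 needs exactly one f-in)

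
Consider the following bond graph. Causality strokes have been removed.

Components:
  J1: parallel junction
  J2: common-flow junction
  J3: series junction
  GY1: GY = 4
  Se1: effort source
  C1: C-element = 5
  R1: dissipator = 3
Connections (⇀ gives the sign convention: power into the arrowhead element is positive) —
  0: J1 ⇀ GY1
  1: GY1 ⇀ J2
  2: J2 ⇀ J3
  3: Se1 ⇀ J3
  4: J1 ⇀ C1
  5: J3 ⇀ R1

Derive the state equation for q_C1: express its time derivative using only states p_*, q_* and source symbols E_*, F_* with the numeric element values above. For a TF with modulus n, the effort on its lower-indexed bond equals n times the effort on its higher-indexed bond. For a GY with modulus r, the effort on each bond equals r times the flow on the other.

#3 |J3  (Se1 (Se) sets effort on bond)
#4 |J1  (C1 outputs effort q/C1)
#0 |GY1  (J1: bond 4 brought effort, rest push out)
#1 |GY1  (through GY1, causality inverts; strokes same side of GY1)
#2 |J2  (J2: bond 1 brought flow, rest push out)
#5 |J3  (J3 flow already set via bond 2)

dq_C1/dt = E_Se1/4 - 3*q_C1/80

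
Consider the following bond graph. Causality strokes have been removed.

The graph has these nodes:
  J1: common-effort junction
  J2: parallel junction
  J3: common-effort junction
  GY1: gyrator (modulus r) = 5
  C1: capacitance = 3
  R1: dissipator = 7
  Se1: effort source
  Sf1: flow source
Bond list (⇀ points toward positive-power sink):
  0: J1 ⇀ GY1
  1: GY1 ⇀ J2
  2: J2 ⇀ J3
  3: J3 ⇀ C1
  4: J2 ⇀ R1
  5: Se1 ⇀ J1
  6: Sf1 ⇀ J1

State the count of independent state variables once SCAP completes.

bond 5 stroke→J1  (source Se1 imposes e)
bond 6 stroke→Sf1  (source Sf1 imposes f)
bond 0 stroke→GY1  (0-jn J1 has e-setter on 5)
bond 1 stroke→GY1  (GY GY1: same side as bond 0)
bond 3 stroke→J3  (C1: C, integral causality)
bond 2 stroke→J2  (common-e at J3 fixed by 3)
bond 4 stroke→R1  (0-jn J2 has e-setter on 2)

1  (C1 all integral)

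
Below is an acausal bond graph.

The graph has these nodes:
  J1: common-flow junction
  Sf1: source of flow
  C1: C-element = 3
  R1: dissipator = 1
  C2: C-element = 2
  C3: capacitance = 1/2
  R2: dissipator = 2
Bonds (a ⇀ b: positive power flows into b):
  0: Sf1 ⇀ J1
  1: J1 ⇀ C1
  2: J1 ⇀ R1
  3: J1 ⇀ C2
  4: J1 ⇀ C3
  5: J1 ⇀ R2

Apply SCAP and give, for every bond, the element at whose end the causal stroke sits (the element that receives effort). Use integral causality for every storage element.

#0 stroke→Sf1  (Sf1 (Sf) sets flow on bond)
#1 stroke→J1  (common-f at J1 fixed by 0)
#2 stroke→J1  (common-f at J1 fixed by 0)
#3 stroke→J1  (J1: bond 0 brought flow, rest push out)
#4 stroke→J1  (J1: bond 0 brought flow, rest push out)
#5 stroke→J1  (J1: bond 0 brought flow, rest push out)

#0 stroke→Sf1
#1 stroke→J1
#2 stroke→J1
#3 stroke→J1
#4 stroke→J1
#5 stroke→J1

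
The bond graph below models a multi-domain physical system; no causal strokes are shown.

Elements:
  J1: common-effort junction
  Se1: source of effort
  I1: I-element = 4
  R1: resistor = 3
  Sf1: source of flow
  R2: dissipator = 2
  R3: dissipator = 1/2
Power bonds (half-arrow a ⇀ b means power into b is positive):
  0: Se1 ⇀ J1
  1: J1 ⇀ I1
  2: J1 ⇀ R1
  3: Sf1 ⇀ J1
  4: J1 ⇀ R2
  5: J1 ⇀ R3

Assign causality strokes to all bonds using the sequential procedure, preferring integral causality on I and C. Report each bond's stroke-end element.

β0 |J1  (source Se1 imposes e)
β3 |Sf1  (Sf1: flow source, stroke at near end)
β1 |I1  (J1: bond 0 brought effort, rest push out)
β2 |R1  (common-e at J1 fixed by 0)
β4 |R2  (J1: bond 0 brought effort, rest push out)
β5 |R3  (J1: bond 0 brought effort, rest push out)

#0 stroke at J1
#1 stroke at I1
#2 stroke at R1
#3 stroke at Sf1
#4 stroke at R2
#5 stroke at R3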